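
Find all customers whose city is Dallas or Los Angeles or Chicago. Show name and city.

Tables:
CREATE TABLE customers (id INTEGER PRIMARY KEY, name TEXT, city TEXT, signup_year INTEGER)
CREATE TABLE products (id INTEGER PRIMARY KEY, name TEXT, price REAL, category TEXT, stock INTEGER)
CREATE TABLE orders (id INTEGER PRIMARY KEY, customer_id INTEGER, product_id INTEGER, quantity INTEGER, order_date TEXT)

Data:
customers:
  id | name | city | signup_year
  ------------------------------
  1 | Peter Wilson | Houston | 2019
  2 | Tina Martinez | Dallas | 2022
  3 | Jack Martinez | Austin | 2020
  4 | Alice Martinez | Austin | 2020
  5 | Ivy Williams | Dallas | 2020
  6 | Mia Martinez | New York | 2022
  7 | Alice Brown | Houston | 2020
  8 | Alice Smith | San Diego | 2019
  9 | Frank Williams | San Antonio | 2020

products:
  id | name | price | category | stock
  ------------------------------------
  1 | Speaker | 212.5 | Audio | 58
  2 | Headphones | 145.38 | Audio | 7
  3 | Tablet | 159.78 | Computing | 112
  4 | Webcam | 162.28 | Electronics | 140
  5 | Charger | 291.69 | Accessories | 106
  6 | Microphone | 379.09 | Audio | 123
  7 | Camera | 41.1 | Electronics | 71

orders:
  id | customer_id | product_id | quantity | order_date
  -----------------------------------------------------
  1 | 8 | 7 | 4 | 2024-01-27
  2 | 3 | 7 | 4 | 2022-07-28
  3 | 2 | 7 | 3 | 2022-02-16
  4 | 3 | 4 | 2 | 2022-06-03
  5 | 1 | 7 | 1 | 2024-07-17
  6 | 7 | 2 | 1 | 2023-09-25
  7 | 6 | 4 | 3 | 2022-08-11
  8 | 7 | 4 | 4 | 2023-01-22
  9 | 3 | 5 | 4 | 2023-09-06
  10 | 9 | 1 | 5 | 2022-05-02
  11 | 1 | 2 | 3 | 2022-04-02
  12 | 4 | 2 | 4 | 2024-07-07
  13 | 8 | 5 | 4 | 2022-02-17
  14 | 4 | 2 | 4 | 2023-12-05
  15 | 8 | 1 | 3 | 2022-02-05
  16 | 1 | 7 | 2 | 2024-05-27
SELECT name, city FROM customers WHERE city IN ('Dallas', 'Los Angeles', 'Chicago')

Execution result:
name | city
Tina Martinez | Dallas
Ivy Williams | Dallas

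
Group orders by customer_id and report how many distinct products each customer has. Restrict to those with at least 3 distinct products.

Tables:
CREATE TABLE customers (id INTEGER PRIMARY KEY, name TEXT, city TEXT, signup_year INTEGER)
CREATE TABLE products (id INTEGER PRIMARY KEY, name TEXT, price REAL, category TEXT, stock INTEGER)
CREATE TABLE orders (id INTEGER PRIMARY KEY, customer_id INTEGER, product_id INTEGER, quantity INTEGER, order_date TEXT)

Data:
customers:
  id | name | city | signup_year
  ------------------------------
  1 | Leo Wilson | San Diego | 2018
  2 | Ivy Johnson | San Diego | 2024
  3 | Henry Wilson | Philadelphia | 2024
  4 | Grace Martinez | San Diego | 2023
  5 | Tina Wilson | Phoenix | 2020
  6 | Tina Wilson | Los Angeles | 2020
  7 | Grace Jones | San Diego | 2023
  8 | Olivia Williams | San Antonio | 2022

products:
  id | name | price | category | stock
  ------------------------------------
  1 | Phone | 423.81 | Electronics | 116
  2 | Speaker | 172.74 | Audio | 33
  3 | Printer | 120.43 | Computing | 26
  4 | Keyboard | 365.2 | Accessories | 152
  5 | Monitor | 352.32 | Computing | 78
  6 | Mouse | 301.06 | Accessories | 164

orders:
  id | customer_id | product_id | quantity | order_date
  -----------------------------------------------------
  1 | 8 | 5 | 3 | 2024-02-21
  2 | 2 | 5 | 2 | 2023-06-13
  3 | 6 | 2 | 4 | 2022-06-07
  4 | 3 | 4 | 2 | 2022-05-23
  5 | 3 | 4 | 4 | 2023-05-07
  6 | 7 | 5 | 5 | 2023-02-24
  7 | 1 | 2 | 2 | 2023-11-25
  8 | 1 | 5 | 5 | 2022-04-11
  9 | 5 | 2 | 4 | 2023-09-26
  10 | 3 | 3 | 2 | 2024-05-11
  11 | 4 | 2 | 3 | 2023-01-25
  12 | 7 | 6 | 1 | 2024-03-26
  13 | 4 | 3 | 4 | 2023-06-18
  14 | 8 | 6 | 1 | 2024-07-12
SELECT customer_id, COUNT(DISTINCT product_id) AS distinct_product_count FROM orders GROUP BY customer_id HAVING COUNT(DISTINCT product_id) >= 3

Execution result:
(no rows)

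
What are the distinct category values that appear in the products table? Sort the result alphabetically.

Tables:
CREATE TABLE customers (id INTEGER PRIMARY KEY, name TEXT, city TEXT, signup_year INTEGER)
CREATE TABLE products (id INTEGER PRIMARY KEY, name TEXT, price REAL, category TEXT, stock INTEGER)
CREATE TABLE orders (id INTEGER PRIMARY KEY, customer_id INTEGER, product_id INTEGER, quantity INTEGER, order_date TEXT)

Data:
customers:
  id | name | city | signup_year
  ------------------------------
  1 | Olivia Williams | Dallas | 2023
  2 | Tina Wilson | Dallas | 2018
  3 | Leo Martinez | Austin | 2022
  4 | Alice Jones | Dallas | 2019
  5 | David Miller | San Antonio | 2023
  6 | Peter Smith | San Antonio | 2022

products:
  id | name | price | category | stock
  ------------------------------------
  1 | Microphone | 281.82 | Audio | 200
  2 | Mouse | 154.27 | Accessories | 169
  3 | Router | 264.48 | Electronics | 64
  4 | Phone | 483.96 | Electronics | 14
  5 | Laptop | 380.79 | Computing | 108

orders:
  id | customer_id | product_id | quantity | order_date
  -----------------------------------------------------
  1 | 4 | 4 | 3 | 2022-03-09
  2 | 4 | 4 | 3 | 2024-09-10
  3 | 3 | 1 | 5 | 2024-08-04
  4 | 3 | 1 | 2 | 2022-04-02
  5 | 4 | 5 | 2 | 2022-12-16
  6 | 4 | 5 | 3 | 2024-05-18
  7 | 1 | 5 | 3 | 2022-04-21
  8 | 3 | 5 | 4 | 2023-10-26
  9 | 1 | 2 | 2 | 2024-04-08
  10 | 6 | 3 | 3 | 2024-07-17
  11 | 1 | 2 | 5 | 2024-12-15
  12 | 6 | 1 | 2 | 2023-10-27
SELECT DISTINCT category FROM products ORDER BY category

Execution result:
category
Accessories
Audio
Computing
Electronics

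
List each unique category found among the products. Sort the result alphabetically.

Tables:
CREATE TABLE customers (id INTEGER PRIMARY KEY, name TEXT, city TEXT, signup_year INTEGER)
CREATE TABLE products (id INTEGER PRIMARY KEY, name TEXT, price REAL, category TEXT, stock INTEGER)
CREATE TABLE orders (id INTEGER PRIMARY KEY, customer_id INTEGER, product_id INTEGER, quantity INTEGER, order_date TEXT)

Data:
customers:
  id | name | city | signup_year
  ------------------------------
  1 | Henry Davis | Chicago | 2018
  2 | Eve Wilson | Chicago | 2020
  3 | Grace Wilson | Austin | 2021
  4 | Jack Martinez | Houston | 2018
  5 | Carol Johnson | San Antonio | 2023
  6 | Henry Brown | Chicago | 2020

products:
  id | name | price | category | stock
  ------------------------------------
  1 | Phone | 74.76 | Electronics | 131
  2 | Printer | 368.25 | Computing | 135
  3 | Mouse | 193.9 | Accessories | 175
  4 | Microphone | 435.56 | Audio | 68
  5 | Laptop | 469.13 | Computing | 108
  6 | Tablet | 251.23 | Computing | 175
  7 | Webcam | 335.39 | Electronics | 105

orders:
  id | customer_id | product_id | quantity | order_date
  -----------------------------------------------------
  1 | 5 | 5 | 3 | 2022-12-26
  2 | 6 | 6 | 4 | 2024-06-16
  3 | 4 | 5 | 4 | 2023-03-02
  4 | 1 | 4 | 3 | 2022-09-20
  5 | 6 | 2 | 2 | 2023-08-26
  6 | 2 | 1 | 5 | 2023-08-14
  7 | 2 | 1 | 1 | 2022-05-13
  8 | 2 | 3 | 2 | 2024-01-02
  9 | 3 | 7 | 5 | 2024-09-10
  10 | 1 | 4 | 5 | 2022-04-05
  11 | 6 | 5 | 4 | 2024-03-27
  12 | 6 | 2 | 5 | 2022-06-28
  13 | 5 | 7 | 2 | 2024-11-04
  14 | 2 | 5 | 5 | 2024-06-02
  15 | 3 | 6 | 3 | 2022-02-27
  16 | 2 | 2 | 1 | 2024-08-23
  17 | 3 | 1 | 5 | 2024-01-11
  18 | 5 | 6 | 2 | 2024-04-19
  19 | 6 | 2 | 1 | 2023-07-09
SELECT DISTINCT category FROM products ORDER BY category

Execution result:
category
Accessories
Audio
Computing
Electronics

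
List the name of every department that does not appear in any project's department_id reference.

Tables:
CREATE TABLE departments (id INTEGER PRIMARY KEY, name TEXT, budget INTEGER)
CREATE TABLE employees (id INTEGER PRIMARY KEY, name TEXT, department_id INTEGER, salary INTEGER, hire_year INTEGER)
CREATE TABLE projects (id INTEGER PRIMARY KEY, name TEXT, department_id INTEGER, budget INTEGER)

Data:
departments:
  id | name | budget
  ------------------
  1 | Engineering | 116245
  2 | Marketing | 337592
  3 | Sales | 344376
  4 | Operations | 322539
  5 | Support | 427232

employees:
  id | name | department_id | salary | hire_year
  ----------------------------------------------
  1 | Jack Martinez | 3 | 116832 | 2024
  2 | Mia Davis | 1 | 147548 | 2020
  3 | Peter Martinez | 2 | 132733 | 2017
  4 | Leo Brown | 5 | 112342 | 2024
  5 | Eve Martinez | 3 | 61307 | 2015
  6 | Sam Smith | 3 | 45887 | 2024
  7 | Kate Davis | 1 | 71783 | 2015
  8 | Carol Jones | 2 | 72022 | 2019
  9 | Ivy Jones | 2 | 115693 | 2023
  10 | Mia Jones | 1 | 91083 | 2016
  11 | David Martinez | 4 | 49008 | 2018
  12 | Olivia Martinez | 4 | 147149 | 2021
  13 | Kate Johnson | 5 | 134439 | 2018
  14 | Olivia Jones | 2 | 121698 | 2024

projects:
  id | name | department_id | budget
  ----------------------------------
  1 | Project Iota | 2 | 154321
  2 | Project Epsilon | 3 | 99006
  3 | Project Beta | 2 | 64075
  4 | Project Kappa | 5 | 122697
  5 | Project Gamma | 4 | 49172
SELECT p.name FROM departments p LEFT JOIN projects c ON c.department_id = p.id WHERE c.id IS NULL

Execution result:
Engineering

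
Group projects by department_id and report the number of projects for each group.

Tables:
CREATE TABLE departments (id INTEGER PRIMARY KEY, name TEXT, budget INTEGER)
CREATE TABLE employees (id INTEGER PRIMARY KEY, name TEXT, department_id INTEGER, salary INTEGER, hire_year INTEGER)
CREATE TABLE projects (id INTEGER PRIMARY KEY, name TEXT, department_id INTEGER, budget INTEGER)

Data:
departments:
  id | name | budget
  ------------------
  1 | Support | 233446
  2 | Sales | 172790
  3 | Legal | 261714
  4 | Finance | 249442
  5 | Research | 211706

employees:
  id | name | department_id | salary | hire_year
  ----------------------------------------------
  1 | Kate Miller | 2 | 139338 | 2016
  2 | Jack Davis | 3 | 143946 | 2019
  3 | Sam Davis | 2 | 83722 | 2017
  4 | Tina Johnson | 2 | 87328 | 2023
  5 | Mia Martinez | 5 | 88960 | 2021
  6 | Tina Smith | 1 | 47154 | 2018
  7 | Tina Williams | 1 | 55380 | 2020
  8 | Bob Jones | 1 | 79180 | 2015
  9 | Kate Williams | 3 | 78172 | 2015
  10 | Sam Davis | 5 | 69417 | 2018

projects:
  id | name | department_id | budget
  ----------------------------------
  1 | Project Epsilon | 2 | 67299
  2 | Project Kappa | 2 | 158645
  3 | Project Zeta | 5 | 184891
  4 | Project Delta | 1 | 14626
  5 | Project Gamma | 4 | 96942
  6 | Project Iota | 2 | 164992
SELECT department_id, COUNT(*) AS n FROM projects GROUP BY department_id

Execution result:
department_id | n
1 | 1
2 | 3
4 | 1
5 | 1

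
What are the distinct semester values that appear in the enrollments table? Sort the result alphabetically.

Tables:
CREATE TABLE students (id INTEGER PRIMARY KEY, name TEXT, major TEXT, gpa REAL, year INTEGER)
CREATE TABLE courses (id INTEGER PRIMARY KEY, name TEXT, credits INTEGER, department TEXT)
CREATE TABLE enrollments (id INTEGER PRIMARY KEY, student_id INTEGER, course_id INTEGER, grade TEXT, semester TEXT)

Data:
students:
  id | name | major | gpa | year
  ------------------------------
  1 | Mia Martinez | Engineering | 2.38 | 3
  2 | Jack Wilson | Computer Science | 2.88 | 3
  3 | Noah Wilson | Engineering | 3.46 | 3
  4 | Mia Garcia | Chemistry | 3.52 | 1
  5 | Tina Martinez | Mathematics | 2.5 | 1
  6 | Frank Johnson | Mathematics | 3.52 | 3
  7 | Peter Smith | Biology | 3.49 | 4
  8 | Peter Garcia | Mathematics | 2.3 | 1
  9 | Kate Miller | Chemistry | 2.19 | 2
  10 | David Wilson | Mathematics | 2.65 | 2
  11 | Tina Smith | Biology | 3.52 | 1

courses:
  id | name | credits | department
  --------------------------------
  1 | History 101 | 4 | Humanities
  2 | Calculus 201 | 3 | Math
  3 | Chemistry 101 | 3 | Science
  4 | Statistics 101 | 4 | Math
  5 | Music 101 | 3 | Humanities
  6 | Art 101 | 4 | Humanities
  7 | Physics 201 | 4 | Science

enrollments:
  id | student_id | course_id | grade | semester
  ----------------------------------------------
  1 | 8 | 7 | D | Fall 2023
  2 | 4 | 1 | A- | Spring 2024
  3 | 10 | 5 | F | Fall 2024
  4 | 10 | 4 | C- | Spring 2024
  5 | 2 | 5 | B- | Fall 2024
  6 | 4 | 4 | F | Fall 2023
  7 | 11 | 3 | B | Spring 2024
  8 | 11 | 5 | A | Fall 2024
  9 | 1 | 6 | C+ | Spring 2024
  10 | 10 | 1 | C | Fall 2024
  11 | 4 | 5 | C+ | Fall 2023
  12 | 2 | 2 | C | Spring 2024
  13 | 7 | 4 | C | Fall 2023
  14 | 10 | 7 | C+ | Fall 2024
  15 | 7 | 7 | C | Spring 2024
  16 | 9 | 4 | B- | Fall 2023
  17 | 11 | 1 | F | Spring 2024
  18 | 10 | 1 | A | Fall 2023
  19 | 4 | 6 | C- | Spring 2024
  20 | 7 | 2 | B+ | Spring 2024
SELECT DISTINCT semester FROM enrollments ORDER BY semester

Execution result:
semester
Fall 2023
Fall 2024
Spring 2024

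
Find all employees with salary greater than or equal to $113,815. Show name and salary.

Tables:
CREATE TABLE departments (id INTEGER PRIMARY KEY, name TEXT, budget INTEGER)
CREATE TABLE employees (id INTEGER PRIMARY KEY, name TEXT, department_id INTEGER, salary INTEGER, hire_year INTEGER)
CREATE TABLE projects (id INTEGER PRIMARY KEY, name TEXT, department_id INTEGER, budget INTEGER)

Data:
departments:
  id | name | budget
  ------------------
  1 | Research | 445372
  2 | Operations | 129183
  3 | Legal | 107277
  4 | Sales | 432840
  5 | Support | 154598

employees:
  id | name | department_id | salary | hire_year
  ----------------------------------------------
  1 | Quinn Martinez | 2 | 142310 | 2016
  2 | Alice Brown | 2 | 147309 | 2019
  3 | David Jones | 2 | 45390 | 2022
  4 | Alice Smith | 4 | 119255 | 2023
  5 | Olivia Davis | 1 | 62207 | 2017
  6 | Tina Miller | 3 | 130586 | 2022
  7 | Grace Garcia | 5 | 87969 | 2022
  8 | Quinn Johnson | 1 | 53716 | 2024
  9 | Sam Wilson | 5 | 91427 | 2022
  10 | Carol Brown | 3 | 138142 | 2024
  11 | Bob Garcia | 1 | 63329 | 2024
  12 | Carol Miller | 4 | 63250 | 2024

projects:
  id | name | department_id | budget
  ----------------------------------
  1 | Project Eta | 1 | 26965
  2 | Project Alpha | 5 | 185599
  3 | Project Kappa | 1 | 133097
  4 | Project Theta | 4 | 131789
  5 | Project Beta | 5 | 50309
SELECT name, salary FROM employees WHERE salary >= 113815

Execution result:
name | salary
Quinn Martinez | 142310
Alice Brown | 147309
Alice Smith | 119255
Tina Miller | 130586
Carol Brown | 138142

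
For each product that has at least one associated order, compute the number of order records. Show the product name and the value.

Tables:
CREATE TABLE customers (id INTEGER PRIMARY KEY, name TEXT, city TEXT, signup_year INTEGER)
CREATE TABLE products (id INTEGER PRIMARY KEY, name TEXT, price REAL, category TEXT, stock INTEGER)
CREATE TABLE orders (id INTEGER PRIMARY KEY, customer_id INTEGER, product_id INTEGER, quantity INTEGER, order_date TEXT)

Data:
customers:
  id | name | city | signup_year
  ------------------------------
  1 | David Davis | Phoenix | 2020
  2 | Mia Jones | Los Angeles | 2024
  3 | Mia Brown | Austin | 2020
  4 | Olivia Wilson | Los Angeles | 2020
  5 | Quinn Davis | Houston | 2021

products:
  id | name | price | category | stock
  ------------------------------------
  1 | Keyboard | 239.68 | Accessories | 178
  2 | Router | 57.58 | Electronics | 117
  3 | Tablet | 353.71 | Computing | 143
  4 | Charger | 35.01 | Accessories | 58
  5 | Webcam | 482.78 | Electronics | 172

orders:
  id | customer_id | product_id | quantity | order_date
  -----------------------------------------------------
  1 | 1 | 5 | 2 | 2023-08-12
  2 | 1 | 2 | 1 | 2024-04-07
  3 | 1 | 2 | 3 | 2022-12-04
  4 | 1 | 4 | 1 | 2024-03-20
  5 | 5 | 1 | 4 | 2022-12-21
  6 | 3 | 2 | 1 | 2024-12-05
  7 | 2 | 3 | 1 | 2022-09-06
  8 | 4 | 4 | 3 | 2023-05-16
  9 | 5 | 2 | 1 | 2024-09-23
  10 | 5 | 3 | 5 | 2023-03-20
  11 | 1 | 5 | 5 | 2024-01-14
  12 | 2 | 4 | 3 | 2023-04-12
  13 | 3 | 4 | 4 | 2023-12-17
SELECT p.name, COUNT(*) AS n FROM orders c JOIN products p ON c.product_id = p.id GROUP BY p.id, p.name

Execution result:
name | n
Keyboard | 1
Router | 4
Tablet | 2
Charger | 4
Webcam | 2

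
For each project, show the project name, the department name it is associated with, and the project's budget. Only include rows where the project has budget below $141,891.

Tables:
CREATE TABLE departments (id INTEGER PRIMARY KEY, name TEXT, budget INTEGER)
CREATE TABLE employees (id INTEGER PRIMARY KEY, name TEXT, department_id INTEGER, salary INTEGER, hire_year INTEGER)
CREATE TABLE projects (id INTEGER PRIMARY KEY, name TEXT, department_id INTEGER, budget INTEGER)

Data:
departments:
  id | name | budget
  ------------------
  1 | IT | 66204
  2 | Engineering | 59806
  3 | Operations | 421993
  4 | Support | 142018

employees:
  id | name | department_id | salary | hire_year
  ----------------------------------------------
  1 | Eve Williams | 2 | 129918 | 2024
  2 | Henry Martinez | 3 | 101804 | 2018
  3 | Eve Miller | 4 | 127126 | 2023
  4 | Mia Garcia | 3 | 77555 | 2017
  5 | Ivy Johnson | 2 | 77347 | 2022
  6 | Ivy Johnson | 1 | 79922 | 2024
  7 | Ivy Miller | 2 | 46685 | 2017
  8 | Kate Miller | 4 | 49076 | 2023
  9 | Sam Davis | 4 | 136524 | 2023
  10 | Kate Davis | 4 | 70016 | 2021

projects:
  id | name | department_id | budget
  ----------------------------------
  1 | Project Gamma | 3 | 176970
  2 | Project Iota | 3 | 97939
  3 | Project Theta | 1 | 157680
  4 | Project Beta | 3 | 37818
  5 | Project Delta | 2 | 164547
SELECT c.name, p.name AS department, c.budget FROM projects c JOIN departments p ON c.department_id = p.id WHERE c.budget < 141891

Execution result:
name | department | budget
Project Iota | Operations | 97939
Project Beta | Operations | 37818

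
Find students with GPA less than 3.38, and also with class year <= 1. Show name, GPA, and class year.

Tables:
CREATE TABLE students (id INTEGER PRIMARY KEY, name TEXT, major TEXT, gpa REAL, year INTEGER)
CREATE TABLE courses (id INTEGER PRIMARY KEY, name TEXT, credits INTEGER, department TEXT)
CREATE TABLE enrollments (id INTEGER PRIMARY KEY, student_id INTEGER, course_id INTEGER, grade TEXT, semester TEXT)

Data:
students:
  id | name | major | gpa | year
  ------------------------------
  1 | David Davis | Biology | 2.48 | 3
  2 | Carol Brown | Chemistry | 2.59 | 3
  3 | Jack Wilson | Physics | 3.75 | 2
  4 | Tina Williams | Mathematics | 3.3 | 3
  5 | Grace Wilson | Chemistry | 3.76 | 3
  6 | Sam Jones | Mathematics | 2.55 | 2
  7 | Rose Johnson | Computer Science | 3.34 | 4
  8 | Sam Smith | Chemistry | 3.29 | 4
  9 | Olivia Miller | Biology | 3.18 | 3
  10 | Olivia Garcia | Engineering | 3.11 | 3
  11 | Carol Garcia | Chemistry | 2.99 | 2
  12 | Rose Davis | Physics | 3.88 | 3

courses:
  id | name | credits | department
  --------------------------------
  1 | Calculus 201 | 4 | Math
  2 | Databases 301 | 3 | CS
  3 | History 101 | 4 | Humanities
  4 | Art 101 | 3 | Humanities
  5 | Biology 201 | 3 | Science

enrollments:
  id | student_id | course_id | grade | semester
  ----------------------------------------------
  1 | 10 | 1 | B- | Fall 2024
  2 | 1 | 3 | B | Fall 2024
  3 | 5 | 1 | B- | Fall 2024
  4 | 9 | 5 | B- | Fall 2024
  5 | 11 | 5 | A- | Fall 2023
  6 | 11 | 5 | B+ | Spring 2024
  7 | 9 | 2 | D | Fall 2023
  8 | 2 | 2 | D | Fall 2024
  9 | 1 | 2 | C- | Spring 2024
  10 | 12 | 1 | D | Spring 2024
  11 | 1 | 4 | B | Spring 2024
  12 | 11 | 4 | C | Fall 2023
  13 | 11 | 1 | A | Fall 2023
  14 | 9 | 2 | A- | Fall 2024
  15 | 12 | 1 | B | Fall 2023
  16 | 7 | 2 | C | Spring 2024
SELECT name, gpa, year FROM students WHERE gpa < 3.38 AND year <= 1

Execution result:
(no rows)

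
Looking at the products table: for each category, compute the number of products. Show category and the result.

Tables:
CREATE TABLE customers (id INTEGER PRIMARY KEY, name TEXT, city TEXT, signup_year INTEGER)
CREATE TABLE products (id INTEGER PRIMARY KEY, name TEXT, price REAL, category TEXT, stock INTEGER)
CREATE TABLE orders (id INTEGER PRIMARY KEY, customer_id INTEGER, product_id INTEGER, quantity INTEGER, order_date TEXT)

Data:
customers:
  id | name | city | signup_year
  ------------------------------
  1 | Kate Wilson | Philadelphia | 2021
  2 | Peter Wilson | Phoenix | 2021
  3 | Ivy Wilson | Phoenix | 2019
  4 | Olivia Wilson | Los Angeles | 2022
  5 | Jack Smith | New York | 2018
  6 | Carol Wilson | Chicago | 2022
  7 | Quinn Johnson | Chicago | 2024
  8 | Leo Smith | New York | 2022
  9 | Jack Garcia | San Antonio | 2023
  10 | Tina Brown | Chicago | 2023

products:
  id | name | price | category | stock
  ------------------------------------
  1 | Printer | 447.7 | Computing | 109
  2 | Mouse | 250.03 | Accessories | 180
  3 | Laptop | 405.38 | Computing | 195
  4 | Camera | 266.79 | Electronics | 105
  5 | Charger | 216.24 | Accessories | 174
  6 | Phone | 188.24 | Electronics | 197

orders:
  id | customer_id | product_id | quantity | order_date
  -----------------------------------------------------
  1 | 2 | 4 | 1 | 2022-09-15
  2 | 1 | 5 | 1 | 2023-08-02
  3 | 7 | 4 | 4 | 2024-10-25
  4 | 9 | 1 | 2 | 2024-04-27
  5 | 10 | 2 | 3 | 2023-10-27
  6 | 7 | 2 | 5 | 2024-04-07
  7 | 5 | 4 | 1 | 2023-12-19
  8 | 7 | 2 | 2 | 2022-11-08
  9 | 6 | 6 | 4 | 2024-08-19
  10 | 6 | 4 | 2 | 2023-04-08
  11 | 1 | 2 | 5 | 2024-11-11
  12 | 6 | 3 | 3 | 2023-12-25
SELECT category, COUNT(*) AS n FROM products GROUP BY category

Execution result:
category | n
Accessories | 2
Computing | 2
Electronics | 2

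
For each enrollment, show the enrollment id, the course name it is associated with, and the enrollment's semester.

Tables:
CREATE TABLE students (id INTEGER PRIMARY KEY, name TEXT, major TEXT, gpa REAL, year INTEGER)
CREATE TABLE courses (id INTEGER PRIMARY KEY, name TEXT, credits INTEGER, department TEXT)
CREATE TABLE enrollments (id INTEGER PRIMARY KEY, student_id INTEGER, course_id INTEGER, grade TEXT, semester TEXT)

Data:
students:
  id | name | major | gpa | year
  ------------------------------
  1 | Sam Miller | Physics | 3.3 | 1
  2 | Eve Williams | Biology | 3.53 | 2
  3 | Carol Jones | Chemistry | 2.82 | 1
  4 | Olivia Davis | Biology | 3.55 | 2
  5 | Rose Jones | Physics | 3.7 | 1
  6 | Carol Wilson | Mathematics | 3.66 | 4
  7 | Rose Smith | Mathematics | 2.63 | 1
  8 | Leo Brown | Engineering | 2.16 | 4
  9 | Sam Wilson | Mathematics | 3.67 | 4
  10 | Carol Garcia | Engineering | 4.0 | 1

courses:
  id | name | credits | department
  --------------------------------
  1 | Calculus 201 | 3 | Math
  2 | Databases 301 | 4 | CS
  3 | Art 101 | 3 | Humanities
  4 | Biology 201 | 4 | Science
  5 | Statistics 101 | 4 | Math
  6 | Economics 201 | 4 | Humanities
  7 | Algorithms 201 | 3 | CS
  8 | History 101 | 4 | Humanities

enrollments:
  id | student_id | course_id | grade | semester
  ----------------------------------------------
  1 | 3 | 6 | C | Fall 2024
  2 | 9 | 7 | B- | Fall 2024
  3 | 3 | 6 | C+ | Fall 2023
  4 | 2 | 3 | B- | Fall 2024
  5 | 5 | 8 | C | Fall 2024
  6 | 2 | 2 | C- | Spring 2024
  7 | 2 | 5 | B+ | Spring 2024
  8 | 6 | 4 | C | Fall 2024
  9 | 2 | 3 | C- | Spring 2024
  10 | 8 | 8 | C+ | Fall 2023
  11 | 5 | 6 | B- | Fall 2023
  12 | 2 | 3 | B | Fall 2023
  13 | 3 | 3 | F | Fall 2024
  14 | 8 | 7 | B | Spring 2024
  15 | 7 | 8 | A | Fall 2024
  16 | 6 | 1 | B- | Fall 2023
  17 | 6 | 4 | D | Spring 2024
SELECT c.id, p.name AS course, c.semester FROM enrollments c JOIN courses p ON c.course_id = p.id

Execution result:
id | course | semester
1 | Economics 201 | Fall 2024
2 | Algorithms 201 | Fall 2024
3 | Economics 201 | Fall 2023
4 | Art 101 | Fall 2024
5 | History 101 | Fall 2024
6 | Databases 301 | Spring 2024
7 | Statistics 101 | Spring 2024
8 | Biology 201 | Fall 2024
9 | Art 101 | Spring 2024
10 | History 101 | Fall 2023
11 | Economics 201 | Fall 2023
12 | Art 101 | Fall 2023
13 | Art 101 | Fall 2024
14 | Algorithms 201 | Spring 2024
15 | History 101 | Fall 2024
16 | Calculus 201 | Fall 2023
17 | Biology 201 | Spring 2024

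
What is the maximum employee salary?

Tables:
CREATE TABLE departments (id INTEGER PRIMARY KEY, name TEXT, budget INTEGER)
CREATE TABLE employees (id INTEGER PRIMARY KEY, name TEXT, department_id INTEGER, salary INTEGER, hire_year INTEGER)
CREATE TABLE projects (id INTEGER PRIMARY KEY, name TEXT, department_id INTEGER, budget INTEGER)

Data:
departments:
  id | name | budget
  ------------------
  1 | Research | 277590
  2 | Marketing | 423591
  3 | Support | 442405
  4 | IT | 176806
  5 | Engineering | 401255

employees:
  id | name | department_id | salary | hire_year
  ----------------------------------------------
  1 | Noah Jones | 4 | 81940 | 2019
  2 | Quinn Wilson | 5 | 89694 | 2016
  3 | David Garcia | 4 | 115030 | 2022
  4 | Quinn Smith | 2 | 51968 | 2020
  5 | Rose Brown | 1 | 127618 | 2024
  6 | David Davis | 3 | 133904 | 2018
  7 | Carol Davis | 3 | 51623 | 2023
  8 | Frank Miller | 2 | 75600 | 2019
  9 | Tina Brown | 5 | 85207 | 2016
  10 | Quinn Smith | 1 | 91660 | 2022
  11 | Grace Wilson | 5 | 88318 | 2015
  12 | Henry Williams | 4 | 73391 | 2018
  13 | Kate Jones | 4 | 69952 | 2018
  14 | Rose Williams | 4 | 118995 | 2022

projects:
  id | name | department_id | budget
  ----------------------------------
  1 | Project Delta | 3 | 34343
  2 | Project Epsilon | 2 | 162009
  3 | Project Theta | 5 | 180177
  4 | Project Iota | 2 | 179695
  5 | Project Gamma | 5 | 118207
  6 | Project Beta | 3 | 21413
SELECT MAX(salary) FROM employees

Execution result:
133904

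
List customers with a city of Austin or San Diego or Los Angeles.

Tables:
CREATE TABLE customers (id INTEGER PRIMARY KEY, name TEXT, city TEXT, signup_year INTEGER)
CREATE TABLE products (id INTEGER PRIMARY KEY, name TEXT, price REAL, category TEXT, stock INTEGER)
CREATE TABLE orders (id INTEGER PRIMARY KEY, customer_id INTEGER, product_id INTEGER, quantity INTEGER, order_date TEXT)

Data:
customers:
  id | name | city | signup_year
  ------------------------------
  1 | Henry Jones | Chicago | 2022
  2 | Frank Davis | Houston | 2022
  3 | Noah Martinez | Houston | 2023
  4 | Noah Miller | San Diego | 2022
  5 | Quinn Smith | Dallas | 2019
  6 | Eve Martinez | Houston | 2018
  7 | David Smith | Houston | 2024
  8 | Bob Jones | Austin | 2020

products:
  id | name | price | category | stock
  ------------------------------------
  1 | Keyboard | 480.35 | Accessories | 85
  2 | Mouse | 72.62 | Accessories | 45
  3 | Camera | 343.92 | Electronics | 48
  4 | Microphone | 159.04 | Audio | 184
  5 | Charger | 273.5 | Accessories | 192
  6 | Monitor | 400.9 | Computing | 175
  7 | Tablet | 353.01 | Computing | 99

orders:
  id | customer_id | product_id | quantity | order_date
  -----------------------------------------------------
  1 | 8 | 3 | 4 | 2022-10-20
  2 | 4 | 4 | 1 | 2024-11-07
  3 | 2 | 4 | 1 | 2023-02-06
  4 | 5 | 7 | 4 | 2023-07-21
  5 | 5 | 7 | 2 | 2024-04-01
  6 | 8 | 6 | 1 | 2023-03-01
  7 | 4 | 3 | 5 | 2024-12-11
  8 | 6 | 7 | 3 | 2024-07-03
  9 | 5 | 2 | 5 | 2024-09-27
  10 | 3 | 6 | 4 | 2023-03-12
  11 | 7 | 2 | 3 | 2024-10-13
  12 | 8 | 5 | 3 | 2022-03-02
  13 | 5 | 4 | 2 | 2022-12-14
SELECT name, city FROM customers WHERE city IN ('Austin', 'San Diego', 'Los Angeles')

Execution result:
name | city
Noah Miller | San Diego
Bob Jones | Austin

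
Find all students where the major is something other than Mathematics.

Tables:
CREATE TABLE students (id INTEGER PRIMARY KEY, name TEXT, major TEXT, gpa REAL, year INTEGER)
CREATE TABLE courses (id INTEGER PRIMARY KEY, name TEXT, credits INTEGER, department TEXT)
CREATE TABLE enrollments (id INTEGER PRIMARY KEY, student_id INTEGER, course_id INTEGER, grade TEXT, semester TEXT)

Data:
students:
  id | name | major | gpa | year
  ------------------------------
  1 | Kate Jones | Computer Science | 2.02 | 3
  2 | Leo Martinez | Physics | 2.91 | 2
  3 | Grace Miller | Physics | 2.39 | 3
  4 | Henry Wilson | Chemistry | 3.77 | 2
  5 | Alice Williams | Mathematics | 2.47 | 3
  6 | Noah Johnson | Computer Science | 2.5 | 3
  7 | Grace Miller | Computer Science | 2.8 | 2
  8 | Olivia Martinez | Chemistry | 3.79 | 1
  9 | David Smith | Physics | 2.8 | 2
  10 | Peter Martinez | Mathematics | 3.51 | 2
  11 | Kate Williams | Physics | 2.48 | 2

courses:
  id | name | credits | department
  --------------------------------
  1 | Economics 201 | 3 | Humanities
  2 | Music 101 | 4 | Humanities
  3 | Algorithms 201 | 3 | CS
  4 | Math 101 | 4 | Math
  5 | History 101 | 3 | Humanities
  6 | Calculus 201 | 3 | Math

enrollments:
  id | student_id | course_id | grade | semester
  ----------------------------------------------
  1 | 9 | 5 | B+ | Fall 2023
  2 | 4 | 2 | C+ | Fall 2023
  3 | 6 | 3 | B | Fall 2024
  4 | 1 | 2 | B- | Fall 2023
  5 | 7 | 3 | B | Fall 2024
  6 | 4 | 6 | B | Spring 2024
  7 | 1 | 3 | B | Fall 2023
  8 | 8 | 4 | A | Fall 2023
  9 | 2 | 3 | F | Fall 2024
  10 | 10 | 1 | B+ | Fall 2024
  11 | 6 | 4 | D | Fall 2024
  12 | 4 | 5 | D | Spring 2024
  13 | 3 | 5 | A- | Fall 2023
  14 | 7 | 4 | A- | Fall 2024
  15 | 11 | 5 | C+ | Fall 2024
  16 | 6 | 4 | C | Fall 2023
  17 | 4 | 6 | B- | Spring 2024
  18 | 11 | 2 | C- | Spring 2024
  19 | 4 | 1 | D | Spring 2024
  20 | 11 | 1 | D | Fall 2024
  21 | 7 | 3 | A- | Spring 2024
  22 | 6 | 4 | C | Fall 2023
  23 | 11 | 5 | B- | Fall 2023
SELECT name, major FROM students WHERE major <> 'Mathematics'

Execution result:
name | major
Kate Jones | Computer Science
Leo Martinez | Physics
Grace Miller | Physics
Henry Wilson | Chemistry
Noah Johnson | Computer Science
Grace Miller | Computer Science
Olivia Martinez | Chemistry
David Smith | Physics
Kate Williams | Physics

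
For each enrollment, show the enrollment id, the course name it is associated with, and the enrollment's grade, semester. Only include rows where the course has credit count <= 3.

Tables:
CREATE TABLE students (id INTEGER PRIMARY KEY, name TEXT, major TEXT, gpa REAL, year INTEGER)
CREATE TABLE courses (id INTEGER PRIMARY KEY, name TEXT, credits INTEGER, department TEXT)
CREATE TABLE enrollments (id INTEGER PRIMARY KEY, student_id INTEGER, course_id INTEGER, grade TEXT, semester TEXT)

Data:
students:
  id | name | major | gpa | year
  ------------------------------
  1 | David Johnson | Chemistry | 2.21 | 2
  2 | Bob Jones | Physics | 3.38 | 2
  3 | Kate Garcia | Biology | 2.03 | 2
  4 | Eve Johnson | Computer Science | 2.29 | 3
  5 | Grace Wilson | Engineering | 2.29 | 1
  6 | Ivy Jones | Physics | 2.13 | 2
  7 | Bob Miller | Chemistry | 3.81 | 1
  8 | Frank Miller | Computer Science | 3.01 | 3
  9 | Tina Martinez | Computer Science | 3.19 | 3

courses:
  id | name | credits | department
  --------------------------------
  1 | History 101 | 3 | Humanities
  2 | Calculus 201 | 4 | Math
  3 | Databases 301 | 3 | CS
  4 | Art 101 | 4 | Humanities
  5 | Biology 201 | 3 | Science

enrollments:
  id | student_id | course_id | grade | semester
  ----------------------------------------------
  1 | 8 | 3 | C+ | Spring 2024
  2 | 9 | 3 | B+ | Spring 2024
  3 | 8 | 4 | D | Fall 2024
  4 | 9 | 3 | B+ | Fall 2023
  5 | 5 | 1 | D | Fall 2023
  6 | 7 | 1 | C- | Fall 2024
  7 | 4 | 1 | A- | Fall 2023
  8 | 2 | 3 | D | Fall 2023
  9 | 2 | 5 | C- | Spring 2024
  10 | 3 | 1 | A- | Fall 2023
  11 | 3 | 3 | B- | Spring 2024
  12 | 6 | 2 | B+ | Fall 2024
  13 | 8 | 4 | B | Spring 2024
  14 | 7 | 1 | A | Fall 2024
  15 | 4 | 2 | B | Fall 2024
SELECT c.id, p.name AS course, c.grade, c.semester FROM enrollments c JOIN courses p ON c.course_id = p.id WHERE p.credits <= 3

Execution result:
id | course | grade | semester
1 | Databases 301 | C+ | Spring 2024
2 | Databases 301 | B+ | Spring 2024
4 | Databases 301 | B+ | Fall 2023
5 | History 101 | D | Fall 2023
6 | History 101 | C- | Fall 2024
7 | History 101 | A- | Fall 2023
8 | Databases 301 | D | Fall 2023
9 | Biology 201 | C- | Spring 2024
10 | History 101 | A- | Fall 2023
11 | Databases 301 | B- | Spring 2024
14 | History 101 | A | Fall 2024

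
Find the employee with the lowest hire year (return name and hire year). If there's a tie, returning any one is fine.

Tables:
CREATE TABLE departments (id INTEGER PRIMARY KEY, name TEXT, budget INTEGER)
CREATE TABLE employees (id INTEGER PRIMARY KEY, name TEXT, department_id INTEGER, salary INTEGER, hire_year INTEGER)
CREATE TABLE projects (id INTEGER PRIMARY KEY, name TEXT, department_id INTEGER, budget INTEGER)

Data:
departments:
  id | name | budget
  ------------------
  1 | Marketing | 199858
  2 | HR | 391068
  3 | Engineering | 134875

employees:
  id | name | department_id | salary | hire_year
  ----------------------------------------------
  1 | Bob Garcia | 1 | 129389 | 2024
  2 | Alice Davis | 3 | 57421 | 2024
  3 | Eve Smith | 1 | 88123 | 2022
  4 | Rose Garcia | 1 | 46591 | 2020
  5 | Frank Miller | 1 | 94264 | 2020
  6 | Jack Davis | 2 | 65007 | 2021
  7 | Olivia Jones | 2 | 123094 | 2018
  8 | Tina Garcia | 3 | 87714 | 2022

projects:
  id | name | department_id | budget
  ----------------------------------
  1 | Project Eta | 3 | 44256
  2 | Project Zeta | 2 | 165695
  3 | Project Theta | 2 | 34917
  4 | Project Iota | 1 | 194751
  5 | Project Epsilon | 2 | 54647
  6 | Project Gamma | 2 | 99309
SELECT name, hire_year FROM employees ORDER BY hire_year ASC LIMIT 1

Execution result:
name | hire_year
Olivia Jones | 2018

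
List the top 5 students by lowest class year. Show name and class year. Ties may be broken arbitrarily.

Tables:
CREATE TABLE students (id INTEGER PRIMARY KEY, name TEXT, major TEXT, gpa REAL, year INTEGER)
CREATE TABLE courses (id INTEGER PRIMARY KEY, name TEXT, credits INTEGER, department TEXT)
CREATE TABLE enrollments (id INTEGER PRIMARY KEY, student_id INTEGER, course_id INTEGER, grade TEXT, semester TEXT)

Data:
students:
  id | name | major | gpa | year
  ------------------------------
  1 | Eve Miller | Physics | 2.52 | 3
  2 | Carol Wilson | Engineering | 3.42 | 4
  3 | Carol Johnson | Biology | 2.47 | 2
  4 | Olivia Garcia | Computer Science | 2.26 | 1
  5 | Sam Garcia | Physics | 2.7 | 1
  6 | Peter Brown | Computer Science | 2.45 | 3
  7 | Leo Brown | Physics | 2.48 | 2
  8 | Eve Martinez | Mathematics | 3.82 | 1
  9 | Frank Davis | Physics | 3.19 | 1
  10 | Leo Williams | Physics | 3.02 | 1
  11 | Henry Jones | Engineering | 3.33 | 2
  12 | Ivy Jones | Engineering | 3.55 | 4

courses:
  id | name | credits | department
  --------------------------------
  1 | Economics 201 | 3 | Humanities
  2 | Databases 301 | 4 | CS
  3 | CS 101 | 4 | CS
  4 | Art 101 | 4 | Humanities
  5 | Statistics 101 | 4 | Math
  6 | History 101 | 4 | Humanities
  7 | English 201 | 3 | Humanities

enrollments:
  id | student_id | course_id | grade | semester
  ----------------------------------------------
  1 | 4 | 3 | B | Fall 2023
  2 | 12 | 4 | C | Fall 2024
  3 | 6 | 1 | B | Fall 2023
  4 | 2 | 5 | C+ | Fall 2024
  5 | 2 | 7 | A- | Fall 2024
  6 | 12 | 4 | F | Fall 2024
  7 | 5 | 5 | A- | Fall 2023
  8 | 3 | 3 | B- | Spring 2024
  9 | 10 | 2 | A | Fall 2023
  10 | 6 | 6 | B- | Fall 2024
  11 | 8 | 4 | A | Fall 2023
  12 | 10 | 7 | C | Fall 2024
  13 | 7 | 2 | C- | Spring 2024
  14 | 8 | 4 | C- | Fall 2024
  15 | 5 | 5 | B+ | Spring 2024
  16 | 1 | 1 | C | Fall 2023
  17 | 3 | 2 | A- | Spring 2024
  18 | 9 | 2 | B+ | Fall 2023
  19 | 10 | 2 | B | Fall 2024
SELECT name, year FROM students ORDER BY year ASC LIMIT 5

Execution result:
name | year
Olivia Garcia | 1
Sam Garcia | 1
Eve Martinez | 1
Frank Davis | 1
Leo Williams | 1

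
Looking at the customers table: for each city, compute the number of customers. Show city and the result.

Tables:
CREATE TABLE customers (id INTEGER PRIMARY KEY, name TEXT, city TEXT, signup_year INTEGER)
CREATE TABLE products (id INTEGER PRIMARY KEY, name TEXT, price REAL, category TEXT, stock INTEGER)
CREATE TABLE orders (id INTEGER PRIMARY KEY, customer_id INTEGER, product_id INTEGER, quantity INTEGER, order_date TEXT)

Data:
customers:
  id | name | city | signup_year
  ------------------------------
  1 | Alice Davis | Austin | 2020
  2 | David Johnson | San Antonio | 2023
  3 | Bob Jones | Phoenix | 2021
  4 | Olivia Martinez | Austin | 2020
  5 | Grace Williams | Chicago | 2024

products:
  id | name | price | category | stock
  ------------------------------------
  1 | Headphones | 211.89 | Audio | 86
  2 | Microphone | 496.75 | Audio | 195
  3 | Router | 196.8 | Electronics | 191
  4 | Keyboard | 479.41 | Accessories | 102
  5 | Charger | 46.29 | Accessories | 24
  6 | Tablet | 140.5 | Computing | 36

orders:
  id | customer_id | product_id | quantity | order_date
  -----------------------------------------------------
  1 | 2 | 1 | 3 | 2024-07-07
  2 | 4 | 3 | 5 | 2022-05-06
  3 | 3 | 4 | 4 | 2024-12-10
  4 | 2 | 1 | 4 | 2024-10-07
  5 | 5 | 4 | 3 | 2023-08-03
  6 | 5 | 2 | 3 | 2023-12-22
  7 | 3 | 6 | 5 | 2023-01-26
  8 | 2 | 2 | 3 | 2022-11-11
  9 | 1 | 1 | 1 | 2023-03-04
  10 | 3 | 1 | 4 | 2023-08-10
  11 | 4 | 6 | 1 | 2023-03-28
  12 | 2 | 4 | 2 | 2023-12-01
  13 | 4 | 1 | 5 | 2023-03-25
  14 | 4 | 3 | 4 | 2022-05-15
SELECT city, COUNT(*) AS n FROM customers GROUP BY city

Execution result:
city | n
Austin | 2
Chicago | 1
Phoenix | 1
San Antonio | 1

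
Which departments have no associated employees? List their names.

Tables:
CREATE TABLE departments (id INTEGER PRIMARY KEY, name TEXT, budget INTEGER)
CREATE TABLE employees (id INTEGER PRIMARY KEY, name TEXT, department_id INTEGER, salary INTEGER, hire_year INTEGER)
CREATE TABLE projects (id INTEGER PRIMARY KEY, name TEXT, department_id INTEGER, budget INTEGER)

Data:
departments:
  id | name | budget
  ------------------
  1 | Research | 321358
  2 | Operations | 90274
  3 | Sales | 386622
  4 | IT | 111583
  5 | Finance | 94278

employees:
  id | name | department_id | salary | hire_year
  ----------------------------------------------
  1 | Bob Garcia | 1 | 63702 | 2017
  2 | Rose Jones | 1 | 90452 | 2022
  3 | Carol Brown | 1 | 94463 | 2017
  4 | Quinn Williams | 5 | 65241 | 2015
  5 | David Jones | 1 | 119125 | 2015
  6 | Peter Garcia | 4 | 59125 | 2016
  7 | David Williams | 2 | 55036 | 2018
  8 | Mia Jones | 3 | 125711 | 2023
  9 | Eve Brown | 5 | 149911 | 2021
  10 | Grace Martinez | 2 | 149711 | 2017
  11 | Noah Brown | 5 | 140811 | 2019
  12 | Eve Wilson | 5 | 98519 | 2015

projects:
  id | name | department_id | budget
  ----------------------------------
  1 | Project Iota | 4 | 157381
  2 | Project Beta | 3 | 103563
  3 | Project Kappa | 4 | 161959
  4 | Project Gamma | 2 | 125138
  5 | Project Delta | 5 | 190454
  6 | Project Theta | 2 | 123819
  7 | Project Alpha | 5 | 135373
SELECT p.name FROM departments p LEFT JOIN employees c ON c.department_id = p.id WHERE c.id IS NULL

Execution result:
(no rows)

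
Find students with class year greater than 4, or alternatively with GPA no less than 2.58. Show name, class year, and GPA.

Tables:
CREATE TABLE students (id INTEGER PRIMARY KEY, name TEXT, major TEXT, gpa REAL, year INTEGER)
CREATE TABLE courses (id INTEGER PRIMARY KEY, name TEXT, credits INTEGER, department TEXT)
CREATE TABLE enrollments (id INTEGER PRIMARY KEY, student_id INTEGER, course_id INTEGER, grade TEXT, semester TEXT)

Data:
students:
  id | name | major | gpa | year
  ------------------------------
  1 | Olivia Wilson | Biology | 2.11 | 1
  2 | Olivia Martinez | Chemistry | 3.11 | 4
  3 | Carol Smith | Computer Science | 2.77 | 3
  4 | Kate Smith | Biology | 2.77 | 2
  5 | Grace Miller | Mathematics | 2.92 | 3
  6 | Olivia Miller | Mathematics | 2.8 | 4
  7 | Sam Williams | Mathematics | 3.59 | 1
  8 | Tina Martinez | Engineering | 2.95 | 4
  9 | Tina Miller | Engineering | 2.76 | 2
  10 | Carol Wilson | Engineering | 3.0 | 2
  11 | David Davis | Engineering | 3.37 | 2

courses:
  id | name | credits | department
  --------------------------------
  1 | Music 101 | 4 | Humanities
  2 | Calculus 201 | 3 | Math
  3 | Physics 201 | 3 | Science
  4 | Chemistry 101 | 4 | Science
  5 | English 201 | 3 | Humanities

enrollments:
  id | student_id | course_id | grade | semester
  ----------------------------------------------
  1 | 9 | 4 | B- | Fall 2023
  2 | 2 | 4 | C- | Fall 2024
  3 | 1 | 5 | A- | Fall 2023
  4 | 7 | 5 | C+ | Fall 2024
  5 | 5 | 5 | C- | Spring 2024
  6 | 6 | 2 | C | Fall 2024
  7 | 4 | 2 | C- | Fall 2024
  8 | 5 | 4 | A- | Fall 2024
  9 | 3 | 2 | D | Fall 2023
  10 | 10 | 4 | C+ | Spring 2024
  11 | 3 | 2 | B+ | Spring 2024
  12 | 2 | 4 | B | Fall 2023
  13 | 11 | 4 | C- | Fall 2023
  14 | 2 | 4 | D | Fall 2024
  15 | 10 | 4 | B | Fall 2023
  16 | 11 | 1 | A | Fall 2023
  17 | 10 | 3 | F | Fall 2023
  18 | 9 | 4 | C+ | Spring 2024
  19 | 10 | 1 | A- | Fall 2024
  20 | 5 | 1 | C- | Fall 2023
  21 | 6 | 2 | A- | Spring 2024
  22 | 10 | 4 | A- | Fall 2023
SELECT name, year, gpa FROM students WHERE year > 4 OR gpa >= 2.58

Execution result:
name | year | gpa
Olivia Martinez | 4 | 3.11
Carol Smith | 3 | 2.77
Kate Smith | 2 | 2.77
Grace Miller | 3 | 2.92
Olivia Miller | 4 | 2.80
Sam Williams | 1 | 3.59
Tina Martinez | 4 | 2.95
Tina Miller | 2 | 2.76
Carol Wilson | 2 | 3.00
David Davis | 2 | 3.37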